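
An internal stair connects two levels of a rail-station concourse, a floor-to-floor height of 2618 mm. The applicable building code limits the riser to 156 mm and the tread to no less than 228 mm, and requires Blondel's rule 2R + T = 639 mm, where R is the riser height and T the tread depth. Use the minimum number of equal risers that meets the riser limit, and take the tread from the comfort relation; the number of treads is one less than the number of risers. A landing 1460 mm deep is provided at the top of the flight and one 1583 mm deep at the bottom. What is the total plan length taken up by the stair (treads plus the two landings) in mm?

8339 mm

2618 / 156 = 16.78, so 17 risers are needed.
Riser R = 2618 / 17 = 154 mm, within the 156 mm limit.
Tread T = 639 − 2 × 154 = 331 mm (≥ 228 mm).
Treads = 17 − 1 = 16; going = 16 × 331 = 5296 mm.
Add landings: 5296 + 1460 + 1583 = 8339 mm.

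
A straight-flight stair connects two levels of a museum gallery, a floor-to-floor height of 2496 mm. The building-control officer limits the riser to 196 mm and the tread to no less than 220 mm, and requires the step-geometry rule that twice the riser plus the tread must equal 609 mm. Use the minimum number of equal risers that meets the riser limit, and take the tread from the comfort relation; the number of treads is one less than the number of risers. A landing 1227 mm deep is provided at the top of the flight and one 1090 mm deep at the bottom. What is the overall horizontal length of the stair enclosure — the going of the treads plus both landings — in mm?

5017 mm

2496 / 196 = 12.73, so 13 risers are needed.
Each riser is 2496/13 = 192 mm (≤ 196 mm).
Tread T = 609 − 2 × 192 = 225 mm (≥ 220 mm).
Treads = 13 − 1 = 12; going = 12 × 225 = 2700 mm.
Add landings: 2700 + 1227 + 1090 = 5017 mm.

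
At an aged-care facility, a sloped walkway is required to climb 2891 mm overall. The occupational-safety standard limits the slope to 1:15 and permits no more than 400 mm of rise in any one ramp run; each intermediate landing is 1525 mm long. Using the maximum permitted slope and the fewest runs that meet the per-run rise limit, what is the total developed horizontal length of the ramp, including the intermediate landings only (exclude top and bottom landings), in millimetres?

54040 mm

2891 / 400 = 7.228 → round up to 8 ramp runs. That means 7 intermediate landings.
Horizontal run for 2891 mm of rise at 1:15 is 2891 × 15 = 43365 mm.
Intermediate landings: 7 × 1525 = 10675 mm.
Developed length = 43365 + 10675 = 54040 mm.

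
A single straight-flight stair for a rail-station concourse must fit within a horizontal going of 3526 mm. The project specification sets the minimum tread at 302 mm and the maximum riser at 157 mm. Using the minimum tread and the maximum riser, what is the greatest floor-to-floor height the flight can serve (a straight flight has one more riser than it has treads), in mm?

Treads that fit: ⌊3526 / 302⌋ = 11.
Risers = treads + 1 = 12.
Maximum height = 12 × 157 = 1884 mm.

1884 mm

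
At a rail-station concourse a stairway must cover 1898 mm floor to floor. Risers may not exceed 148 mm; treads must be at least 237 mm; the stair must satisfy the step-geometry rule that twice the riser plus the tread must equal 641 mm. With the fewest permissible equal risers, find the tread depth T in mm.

349 mm

At most 148 each: 1898/148 = 12.82, giving 13 risers.
Each riser is 1898/13 = 146 mm (≤ 148 mm).
From 2R + T = 641: T = 641 − 292 = 349 mm.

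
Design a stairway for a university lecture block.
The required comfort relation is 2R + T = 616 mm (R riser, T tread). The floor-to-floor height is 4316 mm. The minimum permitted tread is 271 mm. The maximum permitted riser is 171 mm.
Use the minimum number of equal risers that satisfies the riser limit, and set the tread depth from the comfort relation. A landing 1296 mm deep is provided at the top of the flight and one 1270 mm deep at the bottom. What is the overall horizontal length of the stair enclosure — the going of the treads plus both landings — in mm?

4316 / 171 = 25.240 → round up to 26 risers.
Riser R = 4316 / 26 = 166 mm, within the 171 mm limit.
From 2R + T = 616: T = 616 − 332 = 284 mm.
26 risers give 25 treads; going = 25 × 284 = 7100 mm.
Enclosure = 7100 + 1296 + 1270 = 9666 mm.

9666 mm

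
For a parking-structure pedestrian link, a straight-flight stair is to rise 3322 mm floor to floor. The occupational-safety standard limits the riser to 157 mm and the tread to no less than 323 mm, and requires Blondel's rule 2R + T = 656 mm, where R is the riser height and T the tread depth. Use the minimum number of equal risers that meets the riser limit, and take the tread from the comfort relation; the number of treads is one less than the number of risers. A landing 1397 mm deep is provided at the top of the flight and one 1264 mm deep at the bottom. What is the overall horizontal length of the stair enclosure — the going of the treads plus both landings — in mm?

⌈3322/157⌉ = 22 risers.
Riser R = 3322 / 22 = 151 mm, within the 157 mm limit.
T = 656 − 2·151 = 354 mm, which satisfies the 323 mm minimum.
Going = (22 − 1) × 354 = 7434 mm.
Add landings: 7434 + 1397 + 1264 = 10095 mm.

10095 mm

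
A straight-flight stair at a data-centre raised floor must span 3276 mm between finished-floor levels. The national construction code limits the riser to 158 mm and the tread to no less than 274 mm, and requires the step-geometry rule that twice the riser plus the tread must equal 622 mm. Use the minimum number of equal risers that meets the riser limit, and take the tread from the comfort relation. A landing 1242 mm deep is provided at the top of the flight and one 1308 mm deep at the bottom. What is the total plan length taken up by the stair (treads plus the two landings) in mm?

At most 158 each: 3276/158 = 20.73, giving 21 risers.
Each riser is 3276/21 = 156 mm (≤ 158 mm).
T = 622 − 2·156 = 310 mm, which satisfies the 274 mm minimum.
21 risers give 20 treads; going = 20 × 310 = 6200 mm.
Enclosure = 6200 + 1242 + 1308 = 8750 mm.

8750 mm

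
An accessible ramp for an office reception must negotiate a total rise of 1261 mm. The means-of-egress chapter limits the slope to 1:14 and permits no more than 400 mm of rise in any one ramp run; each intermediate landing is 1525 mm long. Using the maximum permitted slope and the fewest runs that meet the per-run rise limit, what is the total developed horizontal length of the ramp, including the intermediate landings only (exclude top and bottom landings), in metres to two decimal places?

1261 / 400 = 3.15, so 4 ramp runs are needed. That means 3 intermediate landings.
Ramp run (horizontal) at 1:14: 1261 × 14 = 17654 mm.
Intermediate landings: 3 × 1525 = 4575 mm.
Developed length = 17654 + 4575 = 22229 mm.
= 22.23 m.

22.23 m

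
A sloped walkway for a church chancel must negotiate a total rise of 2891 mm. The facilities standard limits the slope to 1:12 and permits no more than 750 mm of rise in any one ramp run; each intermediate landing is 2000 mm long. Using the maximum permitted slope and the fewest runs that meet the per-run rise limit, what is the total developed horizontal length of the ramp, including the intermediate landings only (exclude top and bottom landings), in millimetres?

2891 / 750 = 3.85, so 4 ramp runs are needed. That means 3 intermediate landings.
Horizontal run for 2891 mm of rise at 1:12 is 2891 × 12 = 34692 mm.
Intermediate landings: 3 × 2000 = 6000 mm.
Developed length = 34692 + 6000 = 40692 mm.

40692 mm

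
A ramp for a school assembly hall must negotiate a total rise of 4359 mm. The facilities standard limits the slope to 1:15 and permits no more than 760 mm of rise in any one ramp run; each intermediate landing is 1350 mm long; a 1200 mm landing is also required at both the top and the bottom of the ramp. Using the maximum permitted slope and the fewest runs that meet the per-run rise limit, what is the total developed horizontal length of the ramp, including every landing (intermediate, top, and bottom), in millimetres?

74535 mm

4359 / 760 = 5.736 → round up to 6 ramp runs. That means 5 intermediate landings.
Ramp run (horizontal) at 1:15: 4359 × 15 = 65385 mm.
5 intermediate landings contribute 5 × 1350 = 6750 mm.
Top and bottom landings: 2 × 1200 = 2400 mm.
Total = 65385 + 6750 + 2400 = 74535 mm.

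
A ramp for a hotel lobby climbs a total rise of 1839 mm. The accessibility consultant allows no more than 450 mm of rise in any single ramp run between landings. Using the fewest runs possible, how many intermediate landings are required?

⌈1839/450⌉ = 5 ramp runs.
5 runs are separated by 4 intermediate landings.

4 intermediate landings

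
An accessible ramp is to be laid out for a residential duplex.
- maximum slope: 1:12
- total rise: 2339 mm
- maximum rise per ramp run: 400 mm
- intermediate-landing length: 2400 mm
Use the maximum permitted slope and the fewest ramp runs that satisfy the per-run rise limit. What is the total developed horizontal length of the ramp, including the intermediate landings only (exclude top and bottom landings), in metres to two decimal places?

40.07 m

⌈2339/400⌉ = 6 ramp runs. That means 5 intermediate landings.
Ramp run (horizontal) at 1:12: 2339 × 12 = 28068 mm.
Intermediate landings: 5 × 2400 = 12000 mm.
Total developed length = 28068 + 12000 = 40068 mm.
= 40.07 m.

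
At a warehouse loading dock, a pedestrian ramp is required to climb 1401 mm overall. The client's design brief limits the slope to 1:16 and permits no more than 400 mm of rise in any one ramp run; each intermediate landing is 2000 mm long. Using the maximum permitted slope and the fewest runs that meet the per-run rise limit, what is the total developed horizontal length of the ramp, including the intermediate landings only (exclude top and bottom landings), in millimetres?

At most 400 each: 1401/400 = 3.50, giving 4 ramp runs. That means 3 intermediate landings.
Ramp run (horizontal) at 1:16: 1401 × 16 = 22416 mm.
Intermediate landings: 3 × 2000 = 6000 mm.
Developed length = 22416 + 6000 = 28416 mm.

28416 mm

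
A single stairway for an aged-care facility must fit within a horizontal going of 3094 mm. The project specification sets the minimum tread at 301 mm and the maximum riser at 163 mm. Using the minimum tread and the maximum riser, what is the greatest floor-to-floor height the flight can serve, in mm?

1793 mm

3094 / 301 = 10.28, so 10 treads fit.
Risers = treads + 1 = 11.
Maximum height = 11 × 163 = 1793 mm.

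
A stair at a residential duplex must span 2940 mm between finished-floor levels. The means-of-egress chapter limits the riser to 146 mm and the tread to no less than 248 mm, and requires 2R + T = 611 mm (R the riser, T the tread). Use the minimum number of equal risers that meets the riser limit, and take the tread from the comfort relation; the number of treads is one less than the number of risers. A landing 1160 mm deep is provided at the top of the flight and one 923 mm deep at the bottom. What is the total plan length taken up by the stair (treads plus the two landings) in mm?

8703 mm

⌈2940/146⌉ = 21 risers.
R = 2940 ÷ 21 = 140 mm.
Tread T = 611 − 2 × 140 = 331 mm (≥ 248 mm).
Treads = 21 − 1 = 20; going = 20 × 331 = 6620 mm.
Enclosure = 6620 + 1160 + 923 = 8703 mm.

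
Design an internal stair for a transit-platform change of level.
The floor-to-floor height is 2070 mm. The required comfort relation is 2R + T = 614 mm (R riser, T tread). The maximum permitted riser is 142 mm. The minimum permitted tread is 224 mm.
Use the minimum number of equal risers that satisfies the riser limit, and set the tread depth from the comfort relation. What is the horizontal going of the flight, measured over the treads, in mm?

4732 mm

At most 142 each: 2070/142 = 14.58, giving 15 risers.
Each riser is 2070/15 = 138 mm (≤ 142 mm).
T = 614 − 2·138 = 338 mm, which satisfies the 224 mm minimum.
15 risers give 14 treads; going = 14 × 338 = 4732 mm.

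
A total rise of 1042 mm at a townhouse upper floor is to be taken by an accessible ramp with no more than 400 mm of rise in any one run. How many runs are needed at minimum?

⌈1042/400⌉ = 3 ramp runs.

3 runs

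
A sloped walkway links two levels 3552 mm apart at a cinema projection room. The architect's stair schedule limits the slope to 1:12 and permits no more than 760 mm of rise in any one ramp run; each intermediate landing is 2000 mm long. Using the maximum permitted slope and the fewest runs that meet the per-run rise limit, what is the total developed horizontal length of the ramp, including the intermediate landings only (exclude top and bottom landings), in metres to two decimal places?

At most 760 each: 3552/760 = 4.67, giving 5 ramp runs. That means 4 intermediate landings.
Horizontal run for 3552 mm of rise at 1:12 is 3552 × 12 = 42624 mm.
Intermediate landings: 4 × 2000 = 8000 mm.
Total developed length = 42624 + 8000 = 50624 mm.
= 50.62 m.

50.62 m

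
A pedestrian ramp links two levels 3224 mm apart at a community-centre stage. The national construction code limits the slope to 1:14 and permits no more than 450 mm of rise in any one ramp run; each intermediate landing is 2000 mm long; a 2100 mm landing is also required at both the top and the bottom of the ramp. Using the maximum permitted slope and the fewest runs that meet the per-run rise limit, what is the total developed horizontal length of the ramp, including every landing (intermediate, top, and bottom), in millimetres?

63336 mm

3224 / 450 = 7.16, so 8 ramp runs are needed. That means 7 intermediate landings.
Horizontal run for 3224 mm of rise at 1:14 is 3224 × 14 = 45136 mm.
Intermediate landings: 7 × 2000 = 14000 mm.
Top and bottom landings: 2 × 2100 = 4200 mm.
Total = 45136 + 14000 + 4200 = 63336 mm.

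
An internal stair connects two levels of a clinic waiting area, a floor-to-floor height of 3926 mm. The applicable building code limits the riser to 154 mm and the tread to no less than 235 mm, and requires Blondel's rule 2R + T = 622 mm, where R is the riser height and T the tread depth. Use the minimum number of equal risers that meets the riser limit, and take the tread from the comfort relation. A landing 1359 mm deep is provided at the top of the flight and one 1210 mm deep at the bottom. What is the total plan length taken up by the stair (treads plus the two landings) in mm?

10569 mm

3926 / 154 = 25.49, so 26 risers are needed.
Each riser is 3926/26 = 151 mm (≤ 154 mm).
T = 622 − 2·151 = 320 mm, which satisfies the 235 mm minimum.
26 risers give 25 treads; going = 25 × 320 = 8000 mm.
Add landings: 8000 + 1359 + 1210 = 10569 mm.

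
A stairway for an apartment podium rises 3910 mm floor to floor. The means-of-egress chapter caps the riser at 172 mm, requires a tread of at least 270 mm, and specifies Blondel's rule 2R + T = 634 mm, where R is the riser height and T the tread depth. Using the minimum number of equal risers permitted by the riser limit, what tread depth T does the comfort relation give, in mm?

294 mm

⌈3910/172⌉ = 23 risers.
Riser R = 3910 / 23 = 170 mm, within the 172 mm limit.
T = 634 − 2·170 = 294 mm, which satisfies the 270 mm minimum.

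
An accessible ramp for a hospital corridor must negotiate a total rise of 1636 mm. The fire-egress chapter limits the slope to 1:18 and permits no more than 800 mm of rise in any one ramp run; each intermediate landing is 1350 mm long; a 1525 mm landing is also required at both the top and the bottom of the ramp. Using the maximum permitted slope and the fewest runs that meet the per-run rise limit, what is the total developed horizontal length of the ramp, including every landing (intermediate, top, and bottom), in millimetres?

⌈1636/800⌉ = 3 ramp runs. That means 2 intermediate landings.
Horizontal run for 1636 mm of rise at 1:18 is 1636 × 18 = 29448 mm.
Intermediate landings: 2 × 1350 = 2700 mm.
Top and bottom landings: 2 × 1525 = 3050 mm.
Total = 29448 + 2700 + 3050 = 35198 mm.

35198 mm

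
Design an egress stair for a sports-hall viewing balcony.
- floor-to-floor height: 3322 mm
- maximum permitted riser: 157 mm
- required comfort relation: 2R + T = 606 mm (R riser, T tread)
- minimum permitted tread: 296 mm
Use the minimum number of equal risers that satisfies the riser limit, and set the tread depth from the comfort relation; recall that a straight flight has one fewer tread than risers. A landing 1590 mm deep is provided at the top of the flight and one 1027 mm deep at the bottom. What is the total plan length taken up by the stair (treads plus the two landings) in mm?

9001 mm

3322 / 157 = 21.16, so 22 risers are needed.
Each riser is 3322/22 = 151 mm (≤ 157 mm).
T = 606 − 2·151 = 304 mm, which satisfies the 296 mm minimum.
Going = (22 − 1) × 304 = 6384 mm.
Enclosure = 6384 + 1590 + 1027 = 9001 mm.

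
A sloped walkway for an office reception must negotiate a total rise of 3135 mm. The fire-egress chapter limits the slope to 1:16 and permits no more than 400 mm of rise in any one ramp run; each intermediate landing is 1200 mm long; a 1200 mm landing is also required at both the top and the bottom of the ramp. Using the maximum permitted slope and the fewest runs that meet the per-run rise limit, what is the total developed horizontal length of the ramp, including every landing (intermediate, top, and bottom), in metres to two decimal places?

60.96 m

⌈3135/400⌉ = 8 ramp runs. That means 7 intermediate landings.
Horizontal run for 3135 mm of rise at 1:16 is 3135 × 16 = 50160 mm.
7 intermediate landings contribute 7 × 1200 = 8400 mm.
Top and bottom landings: 2 × 1200 = 2400 mm.
Total = 50160 + 8400 + 2400 = 60960 mm.
= 60.96 m.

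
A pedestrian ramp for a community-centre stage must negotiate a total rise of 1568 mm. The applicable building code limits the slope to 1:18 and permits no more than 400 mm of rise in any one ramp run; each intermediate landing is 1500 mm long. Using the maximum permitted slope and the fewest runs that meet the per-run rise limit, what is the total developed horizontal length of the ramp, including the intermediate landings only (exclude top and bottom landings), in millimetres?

1568 / 400 = 3.92, so 4 ramp runs are needed. That means 3 intermediate landings.
Ramp run (horizontal) at 1:18: 1568 × 18 = 28224 mm.
Intermediate landings: 3 × 1500 = 4500 mm.
Total developed length = 28224 + 4500 = 32724 mm.

32724 mm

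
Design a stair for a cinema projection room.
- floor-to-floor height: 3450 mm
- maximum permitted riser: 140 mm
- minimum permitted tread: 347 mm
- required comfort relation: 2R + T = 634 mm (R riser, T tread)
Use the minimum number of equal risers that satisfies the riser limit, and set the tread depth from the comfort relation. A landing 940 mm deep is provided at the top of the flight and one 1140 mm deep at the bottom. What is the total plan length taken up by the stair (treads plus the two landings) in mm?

10672 mm

3450 / 140 = 24.64, so 25 risers are needed.
R = 3450 ÷ 25 = 138 mm.
Tread T = 634 − 2 × 138 = 358 mm (≥ 347 mm).
Going = (25 − 1) × 358 = 8592 mm.
Enclosure = 8592 + 940 + 1140 = 10672 mm.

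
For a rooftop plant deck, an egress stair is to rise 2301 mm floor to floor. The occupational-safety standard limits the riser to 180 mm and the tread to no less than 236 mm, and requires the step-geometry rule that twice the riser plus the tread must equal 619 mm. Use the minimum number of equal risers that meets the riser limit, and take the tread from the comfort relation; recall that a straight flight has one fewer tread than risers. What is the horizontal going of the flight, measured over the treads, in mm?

3180 mm

⌈2301/180⌉ = 13 risers.
R = 2301 ÷ 13 = 177 mm.
Tread T = 619 − 2 × 177 = 265 mm (≥ 236 mm).
13 risers give 12 treads; going = 12 × 265 = 3180 mm.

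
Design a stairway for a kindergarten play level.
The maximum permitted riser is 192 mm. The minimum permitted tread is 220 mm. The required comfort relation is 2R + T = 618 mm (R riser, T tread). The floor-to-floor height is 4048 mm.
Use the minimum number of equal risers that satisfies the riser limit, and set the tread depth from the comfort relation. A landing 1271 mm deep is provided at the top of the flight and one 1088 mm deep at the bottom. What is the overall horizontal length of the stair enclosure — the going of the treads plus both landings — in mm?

4048 / 192 = 21.083 → round up to 22 risers.
Riser R = 4048 / 22 = 184 mm, within the 192 mm limit.
From 2R + T = 618: T = 618 − 368 = 250 mm.
22 risers give 21 treads; going = 21 × 250 = 5250 mm.
Add landings: 5250 + 1271 + 1088 = 7609 mm.

7609 mm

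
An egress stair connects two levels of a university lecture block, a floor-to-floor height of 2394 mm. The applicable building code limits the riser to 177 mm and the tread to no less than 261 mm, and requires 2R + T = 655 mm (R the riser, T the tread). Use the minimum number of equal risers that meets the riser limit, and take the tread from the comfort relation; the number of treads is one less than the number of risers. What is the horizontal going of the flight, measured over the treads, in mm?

4069 mm

2394 / 177 = 13.525 → round up to 14 risers.
Each riser is 2394/14 = 171 mm (≤ 177 mm).
From 2R + T = 655: T = 655 − 342 = 313 mm.
Going = (14 − 1) × 313 = 4069 mm.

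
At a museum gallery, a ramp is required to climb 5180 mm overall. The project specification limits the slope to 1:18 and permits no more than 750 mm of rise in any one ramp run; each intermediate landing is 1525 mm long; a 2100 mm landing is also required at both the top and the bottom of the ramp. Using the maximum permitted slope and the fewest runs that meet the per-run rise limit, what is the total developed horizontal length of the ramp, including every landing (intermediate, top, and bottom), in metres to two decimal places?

At most 750 each: 5180/750 = 6.91, giving 7 ramp runs. That means 6 intermediate landings.
Ramp run (horizontal) at 1:18: 5180 × 18 = 93240 mm.
Intermediate landings: 6 × 1525 = 9150 mm.
Top and bottom landings: 2 × 2100 = 4200 mm.
Total = 93240 + 9150 + 4200 = 106590 mm.
= 106.59 m.

106.59 m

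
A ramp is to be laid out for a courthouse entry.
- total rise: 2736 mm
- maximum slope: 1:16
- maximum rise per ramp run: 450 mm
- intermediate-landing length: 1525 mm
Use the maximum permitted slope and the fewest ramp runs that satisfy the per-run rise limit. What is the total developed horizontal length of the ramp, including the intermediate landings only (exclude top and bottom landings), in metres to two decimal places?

At most 450 each: 2736/450 = 6.08, giving 7 ramp runs. That means 6 intermediate landings.
Horizontal run for 2736 mm of rise at 1:16 is 2736 × 16 = 43776 mm.
Intermediate landings: 6 × 1525 = 9150 mm.
Total developed length = 43776 + 9150 = 52926 mm.
= 52.93 m.

52.93 m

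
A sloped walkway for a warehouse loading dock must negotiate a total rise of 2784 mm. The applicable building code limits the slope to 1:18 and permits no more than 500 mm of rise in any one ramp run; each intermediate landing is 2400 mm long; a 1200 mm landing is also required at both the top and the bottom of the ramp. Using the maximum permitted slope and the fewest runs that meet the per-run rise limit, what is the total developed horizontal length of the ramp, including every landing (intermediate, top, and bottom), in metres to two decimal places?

64.51 m

2784 / 500 = 5.568 → round up to 6 ramp runs. That means 5 intermediate landings.
Horizontal run for 2784 mm of rise at 1:18 is 2784 × 18 = 50112 mm.
Intermediate landings: 5 × 2400 = 12000 mm.
Top and bottom landings: 2 × 1200 = 2400 mm.
Total = 50112 + 12000 + 2400 = 64512 mm.
= 64.51 m.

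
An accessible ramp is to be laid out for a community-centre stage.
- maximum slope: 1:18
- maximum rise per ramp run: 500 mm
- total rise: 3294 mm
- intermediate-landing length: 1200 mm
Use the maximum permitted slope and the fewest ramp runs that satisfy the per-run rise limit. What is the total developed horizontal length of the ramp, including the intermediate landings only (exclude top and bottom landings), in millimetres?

66492 mm

⌈3294/500⌉ = 7 ramp runs. That means 6 intermediate landings.
Horizontal run for 3294 mm of rise at 1:18 is 3294 × 18 = 59292 mm.
6 intermediate landings contribute 6 × 1200 = 7200 mm.
Total developed length = 59292 + 7200 = 66492 mm.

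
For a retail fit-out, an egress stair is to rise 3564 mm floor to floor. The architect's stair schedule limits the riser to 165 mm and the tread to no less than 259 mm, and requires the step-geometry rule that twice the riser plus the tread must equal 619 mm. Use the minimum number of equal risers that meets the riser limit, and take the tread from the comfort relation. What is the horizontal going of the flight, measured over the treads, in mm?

6195 mm

3564 / 165 = 21.600 → round up to 22 risers.
R = 3564 ÷ 22 = 162 mm.
T = 619 − 2·162 = 295 mm, which satisfies the 259 mm minimum.
22 risers give 21 treads; going = 21 × 295 = 6195 mm.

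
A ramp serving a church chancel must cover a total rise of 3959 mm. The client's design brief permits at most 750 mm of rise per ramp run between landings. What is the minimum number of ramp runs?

3959 / 750 = 5.28, so 6 ramp runs are needed.

6 runs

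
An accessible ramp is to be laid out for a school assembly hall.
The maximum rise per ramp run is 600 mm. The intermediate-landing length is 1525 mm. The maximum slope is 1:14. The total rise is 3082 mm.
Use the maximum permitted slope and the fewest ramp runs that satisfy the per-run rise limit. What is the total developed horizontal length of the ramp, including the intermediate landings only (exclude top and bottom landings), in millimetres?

50773 mm

3082 / 600 = 5.14, so 6 ramp runs are needed. That means 5 intermediate landings.
Horizontal run for 3082 mm of rise at 1:14 is 3082 × 14 = 43148 mm.
Intermediate landings: 5 × 1525 = 7625 mm.
Developed length = 43148 + 7625 = 50773 mm.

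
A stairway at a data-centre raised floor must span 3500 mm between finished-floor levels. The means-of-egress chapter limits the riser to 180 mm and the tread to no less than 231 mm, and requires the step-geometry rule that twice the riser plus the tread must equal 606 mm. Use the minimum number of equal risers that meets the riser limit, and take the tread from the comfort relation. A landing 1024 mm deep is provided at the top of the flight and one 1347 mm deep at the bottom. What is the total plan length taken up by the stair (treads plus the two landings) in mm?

3500 / 180 = 19.44, so 20 risers are needed.
Each riser is 3500/20 = 175 mm (≤ 180 mm).
From 2R + T = 606: T = 606 − 350 = 256 mm.
20 risers give 19 treads; going = 19 × 256 = 4864 mm.
Add landings: 4864 + 1024 + 1347 = 7235 mm.

7235 mm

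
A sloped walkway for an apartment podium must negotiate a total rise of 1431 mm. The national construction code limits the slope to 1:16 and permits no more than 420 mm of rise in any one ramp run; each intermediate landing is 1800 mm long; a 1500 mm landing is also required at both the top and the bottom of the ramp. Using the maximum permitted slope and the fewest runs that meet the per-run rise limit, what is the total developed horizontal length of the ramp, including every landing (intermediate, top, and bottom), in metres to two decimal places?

⌈1431/420⌉ = 4 ramp runs. That means 3 intermediate landings.
Horizontal run for 1431 mm of rise at 1:16 is 1431 × 16 = 22896 mm.
3 intermediate landings contribute 3 × 1800 = 5400 mm.
Top and bottom landings: 2 × 1500 = 3000 mm.
Total = 22896 + 5400 + 3000 = 31296 mm.
= 31.30 m.

31.30 m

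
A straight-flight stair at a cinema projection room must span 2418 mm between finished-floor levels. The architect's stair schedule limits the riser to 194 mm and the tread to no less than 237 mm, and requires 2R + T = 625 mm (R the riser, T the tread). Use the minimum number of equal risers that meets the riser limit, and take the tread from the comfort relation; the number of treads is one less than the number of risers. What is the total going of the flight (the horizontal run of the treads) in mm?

3036 mm

2418 / 194 = 12.464 → round up to 13 risers.
Riser R = 2418 / 13 = 186 mm, within the 194 mm limit.
Tread T = 625 − 2 × 186 = 253 mm (≥ 237 mm).
Going = (13 − 1) × 253 = 3036 mm.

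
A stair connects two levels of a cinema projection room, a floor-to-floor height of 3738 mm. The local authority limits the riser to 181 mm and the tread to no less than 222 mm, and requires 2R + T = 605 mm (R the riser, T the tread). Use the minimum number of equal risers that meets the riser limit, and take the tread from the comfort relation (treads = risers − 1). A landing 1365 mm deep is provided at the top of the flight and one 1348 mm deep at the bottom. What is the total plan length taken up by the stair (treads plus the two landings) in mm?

At most 181 each: 3738/181 = 20.65, giving 21 risers.
R = 3738 ÷ 21 = 178 mm.
Tread T = 605 − 2 × 178 = 249 mm (≥ 222 mm).
Treads = 21 − 1 = 20; going = 20 × 249 = 4980 mm.
Enclosure = 4980 + 1365 + 1348 = 7693 mm.

7693 mm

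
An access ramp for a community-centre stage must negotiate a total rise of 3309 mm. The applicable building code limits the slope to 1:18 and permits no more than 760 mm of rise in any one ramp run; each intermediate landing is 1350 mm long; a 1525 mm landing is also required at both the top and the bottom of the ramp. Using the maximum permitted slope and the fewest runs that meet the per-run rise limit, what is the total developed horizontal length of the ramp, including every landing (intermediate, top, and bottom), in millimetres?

⌈3309/760⌉ = 5 ramp runs. That means 4 intermediate landings.
Horizontal run for 3309 mm of rise at 1:18 is 3309 × 18 = 59562 mm.
4 intermediate landings contribute 4 × 1350 = 5400 mm.
Top and bottom landings: 2 × 1525 = 3050 mm.
Total = 59562 + 5400 + 3050 = 68012 mm.

68012 mm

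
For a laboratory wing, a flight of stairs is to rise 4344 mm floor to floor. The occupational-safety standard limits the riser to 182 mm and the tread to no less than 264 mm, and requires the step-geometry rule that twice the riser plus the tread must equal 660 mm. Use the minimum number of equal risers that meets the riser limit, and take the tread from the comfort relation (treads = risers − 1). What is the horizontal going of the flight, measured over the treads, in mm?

6854 mm

At most 182 each: 4344/182 = 23.87, giving 24 risers.
R = 4344 ÷ 24 = 181 mm.
From 2R + T = 660: T = 660 − 362 = 298 mm.
24 risers give 23 treads; going = 23 × 298 = 6854 mm.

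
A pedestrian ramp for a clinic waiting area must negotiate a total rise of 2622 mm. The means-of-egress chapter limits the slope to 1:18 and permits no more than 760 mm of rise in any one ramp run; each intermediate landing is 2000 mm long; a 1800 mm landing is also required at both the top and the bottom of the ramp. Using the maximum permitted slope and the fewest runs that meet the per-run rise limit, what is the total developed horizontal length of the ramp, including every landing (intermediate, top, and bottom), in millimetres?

⌈2622/760⌉ = 4 ramp runs. That means 3 intermediate landings.
Horizontal run for 2622 mm of rise at 1:18 is 2622 × 18 = 47196 mm.
3 intermediate landings contribute 3 × 2000 = 6000 mm.
Top and bottom landings: 2 × 1800 = 3600 mm.
Total = 47196 + 6000 + 3600 = 56796 mm.

56796 mm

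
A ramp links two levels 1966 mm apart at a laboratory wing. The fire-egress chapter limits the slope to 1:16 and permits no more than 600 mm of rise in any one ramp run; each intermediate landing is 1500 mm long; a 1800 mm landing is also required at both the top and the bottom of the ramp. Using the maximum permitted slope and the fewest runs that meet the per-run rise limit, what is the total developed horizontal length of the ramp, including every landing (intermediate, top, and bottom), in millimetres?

1966 / 600 = 3.277 → round up to 4 ramp runs. That means 3 intermediate landings.
Ramp run (horizontal) at 1:16: 1966 × 16 = 31456 mm.
Intermediate landings: 3 × 1500 = 4500 mm.
Top and bottom landings: 2 × 1800 = 3600 mm.
Total = 31456 + 4500 + 3600 = 39556 mm.

39556 mm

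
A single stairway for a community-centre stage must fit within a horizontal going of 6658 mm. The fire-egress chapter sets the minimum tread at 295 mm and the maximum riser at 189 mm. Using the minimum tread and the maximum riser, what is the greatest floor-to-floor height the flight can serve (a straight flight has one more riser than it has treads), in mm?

6658 / 295 = 22.57, so 22 treads fit.
Risers = treads + 1 = 23.
Maximum height = 23 × 189 = 4347 mm.

4347 mm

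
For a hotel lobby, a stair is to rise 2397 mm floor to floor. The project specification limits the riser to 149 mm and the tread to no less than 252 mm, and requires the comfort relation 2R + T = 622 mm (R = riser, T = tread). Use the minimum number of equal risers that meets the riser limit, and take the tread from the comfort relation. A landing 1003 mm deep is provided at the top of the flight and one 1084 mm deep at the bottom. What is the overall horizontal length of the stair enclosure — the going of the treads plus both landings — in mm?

2397 / 149 = 16.087 → round up to 17 risers.
Riser R = 2397 / 17 = 141 mm, within the 149 mm limit.
From 2R + T = 622: T = 622 − 282 = 340 mm.
17 risers give 16 treads; going = 16 × 340 = 5440 mm.
Enclosure = 5440 + 1003 + 1084 = 7527 mm.

7527 mm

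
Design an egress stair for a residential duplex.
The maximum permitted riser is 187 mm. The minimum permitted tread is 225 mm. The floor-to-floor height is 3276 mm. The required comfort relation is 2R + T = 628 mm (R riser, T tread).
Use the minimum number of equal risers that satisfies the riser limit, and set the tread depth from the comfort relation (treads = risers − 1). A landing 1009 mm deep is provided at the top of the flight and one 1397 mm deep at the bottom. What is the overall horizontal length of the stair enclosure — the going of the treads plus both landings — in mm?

6894 mm

⌈3276/187⌉ = 18 risers.
Each riser is 3276/18 = 182 mm (≤ 187 mm).
T = 628 − 2·182 = 264 mm, which satisfies the 225 mm minimum.
Treads = 18 − 1 = 17; going = 17 × 264 = 4488 mm.
Add landings: 4488 + 1009 + 1397 = 6894 mm.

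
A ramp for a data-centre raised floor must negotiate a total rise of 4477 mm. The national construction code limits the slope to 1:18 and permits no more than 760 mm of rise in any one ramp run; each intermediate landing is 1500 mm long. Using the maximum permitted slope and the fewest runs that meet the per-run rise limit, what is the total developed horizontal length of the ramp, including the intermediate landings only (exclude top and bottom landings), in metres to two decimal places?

88.09 m

4477 / 760 = 5.89, so 6 ramp runs are needed. That means 5 intermediate landings.
Horizontal run for 4477 mm of rise at 1:18 is 4477 × 18 = 80586 mm.
Intermediate landings: 5 × 1500 = 7500 mm.
Developed length = 80586 + 7500 = 88086 mm.
= 88.09 m.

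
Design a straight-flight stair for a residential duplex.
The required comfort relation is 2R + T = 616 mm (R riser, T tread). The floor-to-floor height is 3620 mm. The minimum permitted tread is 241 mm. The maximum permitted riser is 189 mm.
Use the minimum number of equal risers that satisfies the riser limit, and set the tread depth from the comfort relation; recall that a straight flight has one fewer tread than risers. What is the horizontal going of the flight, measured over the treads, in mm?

3620 / 189 = 19.153 → round up to 20 risers.
R = 3620 ÷ 20 = 181 mm.
From 2R + T = 616: T = 616 − 362 = 254 mm.
Going = (20 − 1) × 254 = 4826 mm.

4826 mm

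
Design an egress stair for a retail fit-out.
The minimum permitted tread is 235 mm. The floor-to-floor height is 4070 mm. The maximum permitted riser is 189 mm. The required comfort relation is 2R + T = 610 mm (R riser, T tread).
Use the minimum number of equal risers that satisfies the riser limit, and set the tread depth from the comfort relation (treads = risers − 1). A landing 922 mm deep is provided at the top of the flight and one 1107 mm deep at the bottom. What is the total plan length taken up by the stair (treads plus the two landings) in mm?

7069 mm

At most 189 each: 4070/189 = 21.53, giving 22 risers.
R = 4070 ÷ 22 = 185 mm.
T = 610 − 2·185 = 240 mm, which satisfies the 235 mm minimum.
Treads = 22 − 1 = 21; going = 21 × 240 = 5040 mm.
Add landings: 5040 + 922 + 1107 = 7069 mm.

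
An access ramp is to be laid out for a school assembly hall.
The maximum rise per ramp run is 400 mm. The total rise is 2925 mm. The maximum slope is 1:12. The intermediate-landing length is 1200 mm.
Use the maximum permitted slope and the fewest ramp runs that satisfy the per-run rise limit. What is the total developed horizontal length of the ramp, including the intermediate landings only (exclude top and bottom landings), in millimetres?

2925 / 400 = 7.31, so 8 ramp runs are needed. That means 7 intermediate landings.
Horizontal run for 2925 mm of rise at 1:12 is 2925 × 12 = 35100 mm.
7 intermediate landings contribute 7 × 1200 = 8400 mm.
Total developed length = 35100 + 8400 = 43500 mm.

43500 mm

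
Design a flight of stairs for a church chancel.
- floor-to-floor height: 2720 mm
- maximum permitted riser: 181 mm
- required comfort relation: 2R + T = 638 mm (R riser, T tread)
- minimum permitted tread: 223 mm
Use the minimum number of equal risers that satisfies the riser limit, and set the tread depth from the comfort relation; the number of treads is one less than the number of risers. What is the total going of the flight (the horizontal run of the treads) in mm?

4470 mm

2720 / 181 = 15.028 → round up to 16 risers.
R = 2720 ÷ 16 = 170 mm.
T = 638 − 2·170 = 298 mm, which satisfies the 223 mm minimum.
Going = (16 − 1) × 298 = 4470 mm.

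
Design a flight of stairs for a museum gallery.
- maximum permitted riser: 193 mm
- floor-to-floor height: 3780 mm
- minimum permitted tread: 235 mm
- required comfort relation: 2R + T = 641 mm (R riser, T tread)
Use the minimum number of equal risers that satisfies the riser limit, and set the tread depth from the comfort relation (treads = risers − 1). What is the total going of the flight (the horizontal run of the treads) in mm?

⌈3780/193⌉ = 20 risers.
Riser R = 3780 / 20 = 189 mm, within the 193 mm limit.
From 2R + T = 641: T = 641 − 378 = 263 mm.
Treads = 20 − 1 = 19; going = 19 × 263 = 4997 mm.

4997 mm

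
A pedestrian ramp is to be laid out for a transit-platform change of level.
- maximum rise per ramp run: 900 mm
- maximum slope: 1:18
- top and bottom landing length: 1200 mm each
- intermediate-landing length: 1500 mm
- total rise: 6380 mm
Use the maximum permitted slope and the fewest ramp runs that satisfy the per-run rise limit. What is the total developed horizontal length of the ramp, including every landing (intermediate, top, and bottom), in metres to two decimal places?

127.74 m

6380 / 900 = 7.089 → round up to 8 ramp runs. That means 7 intermediate landings.
Horizontal run for 6380 mm of rise at 1:18 is 6380 × 18 = 114840 mm.
7 intermediate landings contribute 7 × 1500 = 10500 mm.
Top and bottom landings: 2 × 1200 = 2400 mm.
Total = 114840 + 10500 + 2400 = 127740 mm.
= 127.74 m.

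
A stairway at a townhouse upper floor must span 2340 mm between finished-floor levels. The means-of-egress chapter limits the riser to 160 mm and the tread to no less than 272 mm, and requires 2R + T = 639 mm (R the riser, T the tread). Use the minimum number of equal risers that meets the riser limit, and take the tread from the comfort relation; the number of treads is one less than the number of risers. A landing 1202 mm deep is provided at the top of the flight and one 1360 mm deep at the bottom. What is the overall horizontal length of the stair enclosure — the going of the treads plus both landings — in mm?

2340 / 160 = 14.625 → round up to 15 risers.
Each riser is 2340/15 = 156 mm (≤ 160 mm).
Tread T = 639 − 2 × 156 = 327 mm (≥ 272 mm).
Treads = 15 − 1 = 14; going = 14 × 327 = 4578 mm.
Add landings: 4578 + 1202 + 1360 = 7140 mm.

7140 mm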